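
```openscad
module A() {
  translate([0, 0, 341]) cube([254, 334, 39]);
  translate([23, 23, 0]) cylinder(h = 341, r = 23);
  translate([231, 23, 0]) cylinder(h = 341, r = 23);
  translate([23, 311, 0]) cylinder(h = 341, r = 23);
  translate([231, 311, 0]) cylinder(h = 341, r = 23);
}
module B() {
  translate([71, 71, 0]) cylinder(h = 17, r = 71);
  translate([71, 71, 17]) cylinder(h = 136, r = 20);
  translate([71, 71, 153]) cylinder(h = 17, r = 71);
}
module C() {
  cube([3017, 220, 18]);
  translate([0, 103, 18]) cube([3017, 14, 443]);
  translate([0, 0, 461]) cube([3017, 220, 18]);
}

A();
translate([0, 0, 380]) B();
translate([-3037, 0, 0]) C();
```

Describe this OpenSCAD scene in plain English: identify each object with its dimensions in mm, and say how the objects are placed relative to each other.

A is a simple wooden stool: a rectangular seat 254 mm (x) by 334 mm (y), 39 mm thick, top face at z = 380 mm, on four round legs, each 46 mm in diameter. The legs rest on z = 0, each leg's axis is inset half a diameter from the nearest pair of seat edges (so the leg's bounding box is flush with the corner).

B is a spool: two coaxial disc flanges of radius 71 mm and thickness 17 mm, joined by a core cylinder of radius 20 mm and height 136 mm. The lower flange rests on z = 0 and the three cylinders share a vertical axis.

C is an I-beam lying along x, 3017 mm long. Overall section height 479 mm. Two flanges 220 mm wide (y) and 18 mm thick, one on the floor and one at the top; a web 14 mm thick runs between them, centred on the flange width.

The spool is on top of the stool. The I-beam is on the floor beside the stool on its −x side.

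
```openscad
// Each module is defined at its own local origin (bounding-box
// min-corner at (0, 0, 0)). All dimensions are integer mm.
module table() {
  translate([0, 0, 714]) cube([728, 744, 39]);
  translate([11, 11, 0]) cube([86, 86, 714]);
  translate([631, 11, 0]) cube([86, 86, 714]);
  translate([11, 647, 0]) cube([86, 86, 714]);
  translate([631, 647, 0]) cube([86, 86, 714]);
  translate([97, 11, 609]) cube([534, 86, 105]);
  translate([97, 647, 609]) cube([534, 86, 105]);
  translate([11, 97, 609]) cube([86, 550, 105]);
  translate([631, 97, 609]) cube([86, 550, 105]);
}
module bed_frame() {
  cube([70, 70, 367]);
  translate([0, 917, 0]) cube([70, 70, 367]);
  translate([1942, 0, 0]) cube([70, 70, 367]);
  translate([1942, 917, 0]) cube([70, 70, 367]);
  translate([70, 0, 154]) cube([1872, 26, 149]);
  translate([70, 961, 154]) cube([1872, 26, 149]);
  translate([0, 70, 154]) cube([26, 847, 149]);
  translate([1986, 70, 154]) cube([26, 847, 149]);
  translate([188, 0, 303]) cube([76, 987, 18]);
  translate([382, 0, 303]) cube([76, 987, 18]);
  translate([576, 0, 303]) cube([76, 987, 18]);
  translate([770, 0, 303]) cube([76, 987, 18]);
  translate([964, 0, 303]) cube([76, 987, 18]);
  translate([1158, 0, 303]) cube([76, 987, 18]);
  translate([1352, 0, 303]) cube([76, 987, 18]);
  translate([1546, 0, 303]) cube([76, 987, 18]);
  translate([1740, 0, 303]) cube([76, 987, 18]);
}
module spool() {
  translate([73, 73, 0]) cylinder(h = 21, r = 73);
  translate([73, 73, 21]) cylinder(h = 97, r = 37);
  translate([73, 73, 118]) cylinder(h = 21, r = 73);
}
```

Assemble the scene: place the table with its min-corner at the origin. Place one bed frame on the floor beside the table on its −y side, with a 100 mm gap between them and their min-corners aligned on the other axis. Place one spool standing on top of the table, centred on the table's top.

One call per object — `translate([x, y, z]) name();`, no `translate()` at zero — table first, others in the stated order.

table();
translate([0, -1087, 0]) bed_frame();
translate([291, 299, 753]) spool();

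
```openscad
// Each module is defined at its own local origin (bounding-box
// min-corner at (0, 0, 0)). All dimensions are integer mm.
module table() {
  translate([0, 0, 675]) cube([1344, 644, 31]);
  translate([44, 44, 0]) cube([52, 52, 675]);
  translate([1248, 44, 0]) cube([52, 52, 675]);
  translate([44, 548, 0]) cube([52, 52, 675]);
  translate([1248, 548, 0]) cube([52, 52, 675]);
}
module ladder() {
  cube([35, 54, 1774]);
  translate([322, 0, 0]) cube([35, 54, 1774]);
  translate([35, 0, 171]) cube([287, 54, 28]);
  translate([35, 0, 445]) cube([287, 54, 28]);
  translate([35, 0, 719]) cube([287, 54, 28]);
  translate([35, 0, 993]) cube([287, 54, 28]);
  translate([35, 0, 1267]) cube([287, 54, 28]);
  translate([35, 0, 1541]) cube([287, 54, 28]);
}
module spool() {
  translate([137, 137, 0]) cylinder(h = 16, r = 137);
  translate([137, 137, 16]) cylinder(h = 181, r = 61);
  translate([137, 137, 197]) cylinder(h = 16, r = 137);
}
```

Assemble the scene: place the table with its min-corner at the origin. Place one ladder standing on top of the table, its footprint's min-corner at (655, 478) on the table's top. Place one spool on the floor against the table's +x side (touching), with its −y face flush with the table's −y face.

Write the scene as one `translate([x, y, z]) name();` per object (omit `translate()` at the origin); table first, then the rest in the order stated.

table();
translate([655, 478, 706]) ladder();
translate([1344, 0, 0]) spool();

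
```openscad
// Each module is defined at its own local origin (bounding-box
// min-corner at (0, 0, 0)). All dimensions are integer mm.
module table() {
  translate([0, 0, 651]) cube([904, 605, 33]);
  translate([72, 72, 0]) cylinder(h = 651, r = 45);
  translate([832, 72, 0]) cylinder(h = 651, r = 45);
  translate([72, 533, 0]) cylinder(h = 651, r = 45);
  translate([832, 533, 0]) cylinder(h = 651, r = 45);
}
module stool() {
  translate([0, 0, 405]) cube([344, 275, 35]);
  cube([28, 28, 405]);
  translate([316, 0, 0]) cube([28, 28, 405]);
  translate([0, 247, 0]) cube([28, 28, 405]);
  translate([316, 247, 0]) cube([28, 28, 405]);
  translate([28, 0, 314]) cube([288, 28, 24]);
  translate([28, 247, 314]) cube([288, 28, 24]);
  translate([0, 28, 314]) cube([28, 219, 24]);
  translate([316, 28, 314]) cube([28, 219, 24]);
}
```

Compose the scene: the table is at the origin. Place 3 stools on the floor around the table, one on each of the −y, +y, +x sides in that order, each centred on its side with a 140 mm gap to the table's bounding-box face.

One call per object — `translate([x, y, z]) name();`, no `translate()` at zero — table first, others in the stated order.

table();
translate([280, -415, 0]) stool();
translate([280, 745, 0]) stool();
translate([1044, 165, 0]) stool();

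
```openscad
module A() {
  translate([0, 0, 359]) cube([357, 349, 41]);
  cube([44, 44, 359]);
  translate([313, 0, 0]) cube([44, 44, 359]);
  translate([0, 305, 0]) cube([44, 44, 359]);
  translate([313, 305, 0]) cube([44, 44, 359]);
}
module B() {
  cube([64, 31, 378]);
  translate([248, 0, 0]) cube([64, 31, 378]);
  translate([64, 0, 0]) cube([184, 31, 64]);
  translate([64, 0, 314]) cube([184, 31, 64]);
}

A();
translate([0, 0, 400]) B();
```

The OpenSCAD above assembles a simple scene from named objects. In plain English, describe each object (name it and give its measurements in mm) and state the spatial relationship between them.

A is a simple wooden stool: a rectangular seat 357 mm (x) by 349 mm (y), 41 mm thick, top face at z = 400 mm, on four square legs, each 44×44 mm in cross-section. The legs rest on z = 0, each flush with a corner of the seat.

B is a picture frame with a 184×250 mm rectangular opening (x by z) and a uniform 64 mm border on every side. Frame depth is 31 mm along y. It is built from two vertical stiles running the full outside height and two horizontal rails spanning the gap between the stiles.

The picture frame is on top of the stool.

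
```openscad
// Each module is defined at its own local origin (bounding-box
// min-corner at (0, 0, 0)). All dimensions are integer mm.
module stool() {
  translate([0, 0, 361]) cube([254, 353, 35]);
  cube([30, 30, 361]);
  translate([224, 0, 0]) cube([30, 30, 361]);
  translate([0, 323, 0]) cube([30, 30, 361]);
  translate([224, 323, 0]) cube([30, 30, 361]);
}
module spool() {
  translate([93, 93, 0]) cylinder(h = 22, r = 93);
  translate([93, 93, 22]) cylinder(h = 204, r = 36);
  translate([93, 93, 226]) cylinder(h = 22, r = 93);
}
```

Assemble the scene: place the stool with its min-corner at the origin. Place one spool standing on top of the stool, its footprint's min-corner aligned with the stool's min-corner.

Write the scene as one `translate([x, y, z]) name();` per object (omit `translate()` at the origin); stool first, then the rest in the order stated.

stool();
translate([0, 0, 396]) spool();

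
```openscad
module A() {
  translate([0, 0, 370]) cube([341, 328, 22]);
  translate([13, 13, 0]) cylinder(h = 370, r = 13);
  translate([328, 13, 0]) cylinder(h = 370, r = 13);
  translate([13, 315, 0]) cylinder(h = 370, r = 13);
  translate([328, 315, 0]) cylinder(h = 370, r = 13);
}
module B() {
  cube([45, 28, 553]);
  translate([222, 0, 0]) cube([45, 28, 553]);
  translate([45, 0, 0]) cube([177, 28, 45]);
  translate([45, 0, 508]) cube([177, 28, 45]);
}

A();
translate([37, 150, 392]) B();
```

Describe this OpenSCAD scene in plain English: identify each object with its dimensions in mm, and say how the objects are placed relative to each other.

A is a simple wooden stool: a rectangular seat 341 mm (x) by 328 mm (y), 22 mm thick, top face at z = 392 mm, on four round legs, each 26 mm in diameter. The legs rest on z = 0, each leg's axis is inset half a diameter from the nearest pair of seat edges (so the leg's bounding box is flush with the corner).

B is a picture frame with a 177×463 mm rectangular opening (x by z) and a uniform 45 mm border on every side. Frame depth is 28 mm along y. It is built from two vertical stiles running the full outside height and two horizontal rails spanning the gap between the stiles.

The picture frame is on top of the stool, centred.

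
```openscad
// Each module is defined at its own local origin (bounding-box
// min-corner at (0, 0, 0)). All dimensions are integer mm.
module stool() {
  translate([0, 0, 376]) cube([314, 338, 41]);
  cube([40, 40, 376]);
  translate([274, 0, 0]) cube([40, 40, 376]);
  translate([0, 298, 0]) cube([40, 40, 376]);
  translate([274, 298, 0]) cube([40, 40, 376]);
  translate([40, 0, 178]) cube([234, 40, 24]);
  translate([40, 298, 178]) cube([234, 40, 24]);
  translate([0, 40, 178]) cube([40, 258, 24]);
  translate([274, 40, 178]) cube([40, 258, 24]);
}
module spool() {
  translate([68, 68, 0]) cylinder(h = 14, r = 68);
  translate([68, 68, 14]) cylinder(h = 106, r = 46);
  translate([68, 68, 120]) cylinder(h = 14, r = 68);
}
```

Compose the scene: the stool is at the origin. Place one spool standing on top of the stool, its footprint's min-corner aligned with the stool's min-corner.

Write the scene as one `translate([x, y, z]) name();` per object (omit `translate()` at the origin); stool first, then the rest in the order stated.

stool();
translate([0, 0, 417]) spool();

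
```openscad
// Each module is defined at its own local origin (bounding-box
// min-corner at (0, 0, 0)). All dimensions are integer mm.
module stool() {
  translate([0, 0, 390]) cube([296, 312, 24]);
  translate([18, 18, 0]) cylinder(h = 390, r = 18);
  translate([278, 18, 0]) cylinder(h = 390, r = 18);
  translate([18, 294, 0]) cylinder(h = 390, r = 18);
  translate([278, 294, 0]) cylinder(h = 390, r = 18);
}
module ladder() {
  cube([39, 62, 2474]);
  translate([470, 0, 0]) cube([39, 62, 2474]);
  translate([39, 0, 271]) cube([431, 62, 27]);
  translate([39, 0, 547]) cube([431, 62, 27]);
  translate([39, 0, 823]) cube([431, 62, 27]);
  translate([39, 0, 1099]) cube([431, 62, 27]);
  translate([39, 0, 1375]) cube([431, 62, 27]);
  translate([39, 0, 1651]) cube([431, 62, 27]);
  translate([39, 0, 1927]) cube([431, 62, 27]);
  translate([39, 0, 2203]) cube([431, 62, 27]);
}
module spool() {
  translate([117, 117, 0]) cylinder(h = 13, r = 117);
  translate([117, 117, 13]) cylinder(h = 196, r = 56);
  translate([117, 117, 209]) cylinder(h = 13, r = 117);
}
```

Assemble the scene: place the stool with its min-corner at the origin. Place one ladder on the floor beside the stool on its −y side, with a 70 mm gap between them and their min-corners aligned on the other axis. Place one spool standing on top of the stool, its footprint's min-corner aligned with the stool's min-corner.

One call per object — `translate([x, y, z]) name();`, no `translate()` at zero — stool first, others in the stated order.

stool();
translate([0, -132, 0]) ladder();
translate([0, 0, 414]) spool();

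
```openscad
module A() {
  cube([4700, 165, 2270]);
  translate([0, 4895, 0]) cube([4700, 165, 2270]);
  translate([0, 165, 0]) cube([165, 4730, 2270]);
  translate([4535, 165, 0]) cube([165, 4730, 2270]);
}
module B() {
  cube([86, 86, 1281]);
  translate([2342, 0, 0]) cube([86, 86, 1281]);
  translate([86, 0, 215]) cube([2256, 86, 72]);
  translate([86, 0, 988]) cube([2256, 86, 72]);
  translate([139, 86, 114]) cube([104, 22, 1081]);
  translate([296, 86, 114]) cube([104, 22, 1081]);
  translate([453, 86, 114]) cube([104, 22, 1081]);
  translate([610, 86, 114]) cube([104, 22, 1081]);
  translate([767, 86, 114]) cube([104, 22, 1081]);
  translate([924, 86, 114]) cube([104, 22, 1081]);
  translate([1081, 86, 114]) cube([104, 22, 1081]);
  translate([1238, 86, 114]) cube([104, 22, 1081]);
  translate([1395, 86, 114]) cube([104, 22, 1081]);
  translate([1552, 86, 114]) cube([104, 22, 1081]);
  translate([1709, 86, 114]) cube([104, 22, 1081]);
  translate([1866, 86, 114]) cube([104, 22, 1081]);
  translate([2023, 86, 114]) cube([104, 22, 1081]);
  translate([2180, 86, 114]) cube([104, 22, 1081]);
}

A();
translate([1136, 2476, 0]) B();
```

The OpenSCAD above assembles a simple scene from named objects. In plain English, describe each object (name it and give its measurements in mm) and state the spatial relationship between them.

A is a box-shaped house frame (walls only): outside footprint 4700×5060 mm, wall height 2270 mm, wall thickness 165 mm. The two y-facing walls run the full x-width; the two x-facing walls fit between the inner faces of the y-facing walls.

B is a fence section. Two 86×86 mm posts, 1281 mm tall, stand on the floor with a clear span of 2256 mm between their inner faces. Two horizontal rails of 86×72 mm section span the gap between the posts with their undersides at z = 215 mm and z = 988 mm, flush with the posts' −y face. 14 pickets, each 104 mm wide, 22 mm thick and 1081 mm tall, are fixed to the +y face of the rails with their bottoms at z = 114 mm, evenly spaced across the span with equal gaps (rounded down to the nearest mm) at the −x end and between each pair — any rounding remainder accumulates at the +x end.

The fence section sits inside the house frame, centred.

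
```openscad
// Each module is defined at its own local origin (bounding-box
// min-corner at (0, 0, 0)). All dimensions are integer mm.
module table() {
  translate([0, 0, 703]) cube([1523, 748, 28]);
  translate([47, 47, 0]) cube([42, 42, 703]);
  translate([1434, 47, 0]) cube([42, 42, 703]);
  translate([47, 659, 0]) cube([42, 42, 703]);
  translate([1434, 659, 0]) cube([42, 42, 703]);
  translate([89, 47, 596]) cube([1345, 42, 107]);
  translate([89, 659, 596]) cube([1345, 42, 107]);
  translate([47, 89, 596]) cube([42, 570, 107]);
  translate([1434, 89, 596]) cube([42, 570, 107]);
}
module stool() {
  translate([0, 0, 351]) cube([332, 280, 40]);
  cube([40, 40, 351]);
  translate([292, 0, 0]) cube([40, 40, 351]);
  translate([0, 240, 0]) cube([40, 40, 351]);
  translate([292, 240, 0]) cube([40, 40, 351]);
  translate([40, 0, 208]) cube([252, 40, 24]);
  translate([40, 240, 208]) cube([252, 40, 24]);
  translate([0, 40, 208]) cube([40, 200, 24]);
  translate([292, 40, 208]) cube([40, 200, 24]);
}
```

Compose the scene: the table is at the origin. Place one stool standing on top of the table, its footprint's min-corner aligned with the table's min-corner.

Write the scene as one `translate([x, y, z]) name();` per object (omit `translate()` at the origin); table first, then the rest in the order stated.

table();
translate([0, 0, 731]) stool();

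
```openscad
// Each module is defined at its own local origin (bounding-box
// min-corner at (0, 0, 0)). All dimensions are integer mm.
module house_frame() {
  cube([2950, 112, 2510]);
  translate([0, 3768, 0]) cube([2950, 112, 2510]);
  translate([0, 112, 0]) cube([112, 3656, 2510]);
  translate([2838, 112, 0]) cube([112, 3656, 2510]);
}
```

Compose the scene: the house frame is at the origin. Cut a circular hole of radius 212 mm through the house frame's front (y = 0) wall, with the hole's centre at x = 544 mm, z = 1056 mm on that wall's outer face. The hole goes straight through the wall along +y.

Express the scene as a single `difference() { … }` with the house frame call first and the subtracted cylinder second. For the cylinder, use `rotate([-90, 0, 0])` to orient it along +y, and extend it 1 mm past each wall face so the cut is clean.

difference() {
  house_frame();
  translate([544, -1, 1056]) rotate([-90, 0, 0]) cylinder(h = 114, r = 212);
}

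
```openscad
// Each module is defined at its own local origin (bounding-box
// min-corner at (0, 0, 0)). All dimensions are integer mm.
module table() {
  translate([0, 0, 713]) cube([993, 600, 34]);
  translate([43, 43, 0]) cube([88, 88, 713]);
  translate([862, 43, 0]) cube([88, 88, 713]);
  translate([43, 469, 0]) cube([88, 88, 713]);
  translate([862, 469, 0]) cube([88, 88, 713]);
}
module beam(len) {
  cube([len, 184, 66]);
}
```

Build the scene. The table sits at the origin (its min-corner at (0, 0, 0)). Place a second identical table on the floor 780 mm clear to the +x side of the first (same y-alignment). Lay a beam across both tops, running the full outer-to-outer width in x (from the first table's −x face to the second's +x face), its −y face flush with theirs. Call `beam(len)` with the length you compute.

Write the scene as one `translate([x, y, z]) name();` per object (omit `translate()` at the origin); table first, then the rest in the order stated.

table();
translate([1773, 0, 0]) table();
translate([0, 0, 747]) beam(2766);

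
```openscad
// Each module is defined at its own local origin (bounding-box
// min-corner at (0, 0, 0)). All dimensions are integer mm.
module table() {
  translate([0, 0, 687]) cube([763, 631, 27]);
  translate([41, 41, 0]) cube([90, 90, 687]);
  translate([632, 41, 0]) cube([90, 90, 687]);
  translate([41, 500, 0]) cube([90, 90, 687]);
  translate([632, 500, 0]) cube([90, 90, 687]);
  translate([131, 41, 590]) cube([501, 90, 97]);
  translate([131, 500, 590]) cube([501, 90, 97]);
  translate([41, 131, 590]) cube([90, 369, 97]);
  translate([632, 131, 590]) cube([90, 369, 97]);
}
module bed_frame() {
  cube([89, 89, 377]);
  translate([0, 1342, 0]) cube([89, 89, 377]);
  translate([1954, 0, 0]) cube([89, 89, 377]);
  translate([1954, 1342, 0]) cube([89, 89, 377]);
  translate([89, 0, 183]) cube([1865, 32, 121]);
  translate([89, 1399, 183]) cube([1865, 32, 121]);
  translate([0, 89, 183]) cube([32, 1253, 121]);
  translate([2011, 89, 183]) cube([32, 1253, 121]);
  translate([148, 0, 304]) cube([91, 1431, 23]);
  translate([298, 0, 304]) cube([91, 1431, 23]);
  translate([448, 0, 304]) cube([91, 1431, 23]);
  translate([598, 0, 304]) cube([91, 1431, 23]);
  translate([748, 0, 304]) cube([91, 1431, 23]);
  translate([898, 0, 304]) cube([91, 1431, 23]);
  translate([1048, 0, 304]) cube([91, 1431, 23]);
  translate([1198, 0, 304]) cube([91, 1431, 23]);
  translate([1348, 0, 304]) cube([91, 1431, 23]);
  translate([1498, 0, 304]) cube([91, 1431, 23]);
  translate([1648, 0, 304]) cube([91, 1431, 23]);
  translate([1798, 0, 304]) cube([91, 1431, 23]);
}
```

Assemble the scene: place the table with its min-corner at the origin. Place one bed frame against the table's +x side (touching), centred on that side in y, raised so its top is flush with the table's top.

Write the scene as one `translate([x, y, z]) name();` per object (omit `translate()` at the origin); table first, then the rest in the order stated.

table();
translate([763, -400, 337]) bed_frame();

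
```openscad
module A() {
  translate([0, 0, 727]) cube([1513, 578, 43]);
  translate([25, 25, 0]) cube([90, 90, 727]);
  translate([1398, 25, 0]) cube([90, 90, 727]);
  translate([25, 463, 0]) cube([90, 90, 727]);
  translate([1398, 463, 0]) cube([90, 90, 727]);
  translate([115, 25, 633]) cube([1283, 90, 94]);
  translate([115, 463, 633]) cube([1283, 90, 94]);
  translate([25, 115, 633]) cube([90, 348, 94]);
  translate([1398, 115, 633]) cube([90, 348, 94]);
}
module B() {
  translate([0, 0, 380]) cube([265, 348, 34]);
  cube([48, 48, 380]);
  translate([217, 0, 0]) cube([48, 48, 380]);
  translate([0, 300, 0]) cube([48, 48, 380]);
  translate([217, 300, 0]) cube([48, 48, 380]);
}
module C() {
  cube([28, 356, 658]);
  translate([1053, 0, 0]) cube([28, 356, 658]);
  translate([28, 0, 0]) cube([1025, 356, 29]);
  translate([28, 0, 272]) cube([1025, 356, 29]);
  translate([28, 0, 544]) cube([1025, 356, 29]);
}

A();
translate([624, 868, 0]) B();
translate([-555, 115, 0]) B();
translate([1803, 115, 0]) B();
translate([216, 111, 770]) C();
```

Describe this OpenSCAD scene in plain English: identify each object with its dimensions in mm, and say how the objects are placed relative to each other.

A is a table with a 1513×578 mm rectangular top, 43 mm thick, top surface at z = 770 mm, supported by four 90×90 mm square legs, each inset 25 mm from the nearest pair of top edges, running from the floor. Four apron rails, 90 mm thick and 94 mm tall, run between adjacent legs with their top edges flush with the underside of the top and their outer faces flush with the legs' outer faces.

B is a simple wooden stool: a rectangular seat 265 mm (x) by 348 mm (y), 34 mm thick, top face at z = 414 mm, on four square legs, each 48×48 mm in cross-section. The legs rest on z = 0, each flush with a corner of the seat.

C is a bookshelf 1081 mm wide overall, 356 mm deep and 658 mm tall. The two sides are 28 mm thick vertical panels. 3 horizontal shelves of 29 mm thickness span between the inner faces of the sides; the lowest shelf sits on the floor and shelves are stacked with a clear vertical gap of 243 mm between each pair.

Three stools sit around the table at the +y, −x, +x sides. The bookshelf is on top of the table, centred.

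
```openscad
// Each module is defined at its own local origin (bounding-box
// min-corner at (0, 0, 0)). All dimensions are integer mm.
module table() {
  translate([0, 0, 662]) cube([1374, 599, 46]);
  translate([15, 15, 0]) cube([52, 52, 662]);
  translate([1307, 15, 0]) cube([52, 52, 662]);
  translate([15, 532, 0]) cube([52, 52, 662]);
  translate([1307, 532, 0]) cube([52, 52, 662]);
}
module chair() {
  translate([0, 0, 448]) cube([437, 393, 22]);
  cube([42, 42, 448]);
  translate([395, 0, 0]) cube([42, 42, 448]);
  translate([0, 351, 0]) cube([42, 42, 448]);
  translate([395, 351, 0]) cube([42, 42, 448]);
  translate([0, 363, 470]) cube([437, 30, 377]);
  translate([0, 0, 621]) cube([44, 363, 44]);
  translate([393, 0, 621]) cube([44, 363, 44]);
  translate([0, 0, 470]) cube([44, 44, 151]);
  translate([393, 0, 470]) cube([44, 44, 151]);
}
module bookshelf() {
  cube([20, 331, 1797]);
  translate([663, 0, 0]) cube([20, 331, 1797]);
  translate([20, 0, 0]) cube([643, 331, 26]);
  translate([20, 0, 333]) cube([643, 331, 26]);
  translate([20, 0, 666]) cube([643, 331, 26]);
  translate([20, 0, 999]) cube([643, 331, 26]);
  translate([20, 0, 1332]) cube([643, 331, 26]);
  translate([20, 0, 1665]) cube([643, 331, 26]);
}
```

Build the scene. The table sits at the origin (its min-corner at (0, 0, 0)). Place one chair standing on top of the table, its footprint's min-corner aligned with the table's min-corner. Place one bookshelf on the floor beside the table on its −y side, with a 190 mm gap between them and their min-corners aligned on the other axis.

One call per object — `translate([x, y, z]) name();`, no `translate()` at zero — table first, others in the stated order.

table();
translate([0, 0, 708]) chair();
translate([0, -521, 0]) bookshelf();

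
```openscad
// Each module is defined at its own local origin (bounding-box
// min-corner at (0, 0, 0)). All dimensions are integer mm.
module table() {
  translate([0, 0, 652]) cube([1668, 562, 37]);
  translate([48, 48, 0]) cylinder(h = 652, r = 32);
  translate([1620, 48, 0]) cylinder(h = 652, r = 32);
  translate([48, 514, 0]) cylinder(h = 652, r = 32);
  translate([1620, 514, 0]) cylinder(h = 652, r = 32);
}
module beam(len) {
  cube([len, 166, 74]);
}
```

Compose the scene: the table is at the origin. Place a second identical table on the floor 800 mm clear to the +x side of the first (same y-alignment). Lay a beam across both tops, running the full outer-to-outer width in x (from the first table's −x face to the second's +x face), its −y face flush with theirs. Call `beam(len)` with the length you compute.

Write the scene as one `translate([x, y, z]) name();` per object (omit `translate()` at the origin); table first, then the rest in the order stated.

table();
translate([2468, 0, 0]) table();
translate([0, 0, 689]) beam(4136);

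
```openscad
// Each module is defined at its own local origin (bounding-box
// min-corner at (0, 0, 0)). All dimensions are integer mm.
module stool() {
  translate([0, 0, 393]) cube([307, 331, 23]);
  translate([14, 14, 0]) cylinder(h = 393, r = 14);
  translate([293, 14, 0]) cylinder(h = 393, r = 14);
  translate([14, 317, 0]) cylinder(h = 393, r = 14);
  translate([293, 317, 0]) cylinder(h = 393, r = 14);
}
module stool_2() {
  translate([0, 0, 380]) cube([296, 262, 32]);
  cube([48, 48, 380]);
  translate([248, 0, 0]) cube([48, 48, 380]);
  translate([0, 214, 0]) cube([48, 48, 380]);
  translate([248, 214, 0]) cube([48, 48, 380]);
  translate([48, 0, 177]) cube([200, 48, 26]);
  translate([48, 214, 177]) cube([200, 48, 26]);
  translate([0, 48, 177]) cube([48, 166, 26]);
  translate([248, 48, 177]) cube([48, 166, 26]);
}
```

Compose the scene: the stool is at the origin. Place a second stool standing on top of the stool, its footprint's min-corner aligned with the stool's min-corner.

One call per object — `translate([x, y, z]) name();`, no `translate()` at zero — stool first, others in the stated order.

stool();
translate([0, 0, 416]) stool_2();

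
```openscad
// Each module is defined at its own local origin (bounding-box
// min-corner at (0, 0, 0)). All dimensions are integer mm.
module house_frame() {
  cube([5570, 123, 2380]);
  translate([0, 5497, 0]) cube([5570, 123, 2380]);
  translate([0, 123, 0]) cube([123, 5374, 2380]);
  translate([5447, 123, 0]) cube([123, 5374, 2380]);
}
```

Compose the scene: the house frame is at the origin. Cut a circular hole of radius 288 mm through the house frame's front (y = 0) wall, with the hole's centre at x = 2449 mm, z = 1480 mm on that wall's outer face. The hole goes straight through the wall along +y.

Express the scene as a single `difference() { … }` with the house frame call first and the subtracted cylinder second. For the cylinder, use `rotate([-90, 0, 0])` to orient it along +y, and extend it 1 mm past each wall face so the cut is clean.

difference() {
  house_frame();
  translate([2449, -1, 1480]) rotate([-90, 0, 0]) cylinder(h = 125, r = 288);
}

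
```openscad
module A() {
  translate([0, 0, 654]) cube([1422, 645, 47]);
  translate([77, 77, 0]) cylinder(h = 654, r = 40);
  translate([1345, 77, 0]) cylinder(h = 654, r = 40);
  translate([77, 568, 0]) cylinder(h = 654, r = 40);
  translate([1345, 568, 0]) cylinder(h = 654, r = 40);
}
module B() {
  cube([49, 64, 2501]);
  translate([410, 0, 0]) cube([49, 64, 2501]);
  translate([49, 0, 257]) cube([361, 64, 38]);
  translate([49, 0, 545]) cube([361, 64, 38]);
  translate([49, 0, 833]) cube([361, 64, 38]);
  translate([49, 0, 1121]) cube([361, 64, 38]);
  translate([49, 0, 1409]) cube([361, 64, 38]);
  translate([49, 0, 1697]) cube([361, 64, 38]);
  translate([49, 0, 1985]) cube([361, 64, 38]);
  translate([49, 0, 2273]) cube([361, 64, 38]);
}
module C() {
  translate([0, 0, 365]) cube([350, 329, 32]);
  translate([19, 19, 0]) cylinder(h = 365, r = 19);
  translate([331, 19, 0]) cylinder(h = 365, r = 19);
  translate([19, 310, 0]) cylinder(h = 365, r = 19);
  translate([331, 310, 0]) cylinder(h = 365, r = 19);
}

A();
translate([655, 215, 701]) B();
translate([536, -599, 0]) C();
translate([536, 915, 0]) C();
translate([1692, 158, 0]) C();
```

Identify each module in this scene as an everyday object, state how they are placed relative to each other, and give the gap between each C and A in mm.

Each stool's nearest face is 270 mm from the table's bounding box.

A is a table. B is a ladder. C is a stool. The ladder is on top of the table. Three stools sit around the table at the −y, +y, +x sides. The gap between each stool and the table is 270 mm.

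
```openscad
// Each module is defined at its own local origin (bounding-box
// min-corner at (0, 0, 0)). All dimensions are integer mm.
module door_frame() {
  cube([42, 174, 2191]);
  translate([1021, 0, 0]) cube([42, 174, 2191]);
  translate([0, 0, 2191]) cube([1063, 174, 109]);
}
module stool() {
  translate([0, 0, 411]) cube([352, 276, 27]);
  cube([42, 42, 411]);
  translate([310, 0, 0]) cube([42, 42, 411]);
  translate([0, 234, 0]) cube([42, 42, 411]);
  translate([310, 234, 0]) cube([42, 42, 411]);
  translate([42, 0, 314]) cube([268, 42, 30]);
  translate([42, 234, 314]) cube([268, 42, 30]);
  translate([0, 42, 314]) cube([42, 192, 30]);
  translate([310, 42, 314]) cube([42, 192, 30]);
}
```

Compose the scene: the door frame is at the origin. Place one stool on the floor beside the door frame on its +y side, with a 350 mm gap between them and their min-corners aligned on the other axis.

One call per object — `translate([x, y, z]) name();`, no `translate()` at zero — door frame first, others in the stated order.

door_frame();
translate([0, 524, 0]) stool();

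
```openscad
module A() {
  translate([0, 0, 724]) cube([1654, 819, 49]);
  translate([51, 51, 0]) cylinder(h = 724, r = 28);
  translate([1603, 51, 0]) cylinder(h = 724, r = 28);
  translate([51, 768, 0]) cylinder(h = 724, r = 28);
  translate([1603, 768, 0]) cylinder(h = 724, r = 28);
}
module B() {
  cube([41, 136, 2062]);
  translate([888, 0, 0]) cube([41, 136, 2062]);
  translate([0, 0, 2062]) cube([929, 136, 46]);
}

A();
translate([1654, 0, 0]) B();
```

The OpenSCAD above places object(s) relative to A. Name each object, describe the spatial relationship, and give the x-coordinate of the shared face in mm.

A is a table. B is a door frame. The door frame is against the table's +x side, with their −y faces flush. The x-coordinate of the shared face is 1654 mm.

The table's +x face and the door frame's −x face are both at x = 1654 mm.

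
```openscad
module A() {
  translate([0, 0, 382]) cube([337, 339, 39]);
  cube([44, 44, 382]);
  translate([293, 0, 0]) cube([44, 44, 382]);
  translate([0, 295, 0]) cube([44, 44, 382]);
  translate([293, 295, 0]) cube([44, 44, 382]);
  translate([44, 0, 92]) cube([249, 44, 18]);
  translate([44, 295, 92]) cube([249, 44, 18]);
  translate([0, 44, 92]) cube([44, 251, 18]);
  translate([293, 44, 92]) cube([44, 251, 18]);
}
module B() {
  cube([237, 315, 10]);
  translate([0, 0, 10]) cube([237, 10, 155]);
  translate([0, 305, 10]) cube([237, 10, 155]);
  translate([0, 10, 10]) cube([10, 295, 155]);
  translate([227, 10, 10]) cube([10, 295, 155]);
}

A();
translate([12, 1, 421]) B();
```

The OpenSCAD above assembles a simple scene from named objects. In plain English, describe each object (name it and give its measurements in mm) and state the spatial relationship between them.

A is a four-legged stool. The seat is a 337×339×39 mm slab whose top surface is at z = 421 mm; four square legs, each 44×44 mm in cross-section, run from the floor (z = 0) to the underside of the seat, each flush with a corner of the seat. Four stretchers, 44 mm wide and 18 mm tall, connect adjacent legs with their undersides at z = 92 mm, each running between the inner faces of the legs it joins and aligned with the legs' outer faces on the other axis.

B is an open-topped rectangular box: outside dimensions 237×315×165 mm, with a uniform wall and base thickness of 10 mm. The base is a full 237×315 slab on the floor; four walls sit on top of the base. The front and back walls (the −y and +y sides) span the full width; the two side walls fit between them.

The open box is on top of the stool.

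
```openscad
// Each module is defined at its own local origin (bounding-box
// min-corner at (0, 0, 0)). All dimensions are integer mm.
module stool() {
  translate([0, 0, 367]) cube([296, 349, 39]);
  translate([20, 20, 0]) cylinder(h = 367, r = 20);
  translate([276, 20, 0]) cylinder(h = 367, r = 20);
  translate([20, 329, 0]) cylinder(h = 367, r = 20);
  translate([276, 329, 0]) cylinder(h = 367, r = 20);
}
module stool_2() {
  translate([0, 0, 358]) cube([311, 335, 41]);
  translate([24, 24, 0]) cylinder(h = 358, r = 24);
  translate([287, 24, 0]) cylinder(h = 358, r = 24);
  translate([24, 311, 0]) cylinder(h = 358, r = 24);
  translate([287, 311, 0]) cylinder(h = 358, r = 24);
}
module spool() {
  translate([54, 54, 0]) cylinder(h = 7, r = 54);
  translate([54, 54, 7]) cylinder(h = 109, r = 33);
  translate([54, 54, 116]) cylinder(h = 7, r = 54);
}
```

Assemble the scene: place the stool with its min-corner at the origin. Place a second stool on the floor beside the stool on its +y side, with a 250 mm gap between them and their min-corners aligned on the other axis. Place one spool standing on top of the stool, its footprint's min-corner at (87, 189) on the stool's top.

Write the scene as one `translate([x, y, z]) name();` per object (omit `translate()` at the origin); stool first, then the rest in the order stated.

stool();
translate([0, 599, 0]) stool_2();
translate([87, 189, 406]) spool();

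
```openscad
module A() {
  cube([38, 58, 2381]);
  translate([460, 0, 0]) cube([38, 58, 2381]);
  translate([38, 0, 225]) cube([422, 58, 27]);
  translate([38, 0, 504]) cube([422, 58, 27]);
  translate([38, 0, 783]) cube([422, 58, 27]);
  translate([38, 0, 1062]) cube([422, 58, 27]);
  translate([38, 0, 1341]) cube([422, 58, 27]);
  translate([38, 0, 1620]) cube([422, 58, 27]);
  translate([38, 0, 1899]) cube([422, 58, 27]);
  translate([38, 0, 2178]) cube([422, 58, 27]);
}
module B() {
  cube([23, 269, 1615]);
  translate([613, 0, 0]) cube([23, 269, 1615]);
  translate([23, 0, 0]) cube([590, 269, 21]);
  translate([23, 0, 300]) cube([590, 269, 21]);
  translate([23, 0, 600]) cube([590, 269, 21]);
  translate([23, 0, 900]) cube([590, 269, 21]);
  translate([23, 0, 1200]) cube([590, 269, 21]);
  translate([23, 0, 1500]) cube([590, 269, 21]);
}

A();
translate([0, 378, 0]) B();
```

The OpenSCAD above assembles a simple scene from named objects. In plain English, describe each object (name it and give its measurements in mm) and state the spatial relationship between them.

A is a straight ladder. Two 38×58 mm vertical rails, 2381 mm tall, stand 498 mm apart (outside-to-outside) with their front faces coplanar on the −y side. 8 rungs, each 58 mm deep and 27 mm tall, span between the inner faces of the rails, front faces flush with the rails. The lowest rung's underside is at z = 225 mm and rungs are spaced 279 mm apart (underside to underside).

B is an open bookshelf. Two side panels, each 23 mm thick, 269 mm deep and 1615 mm tall, stand 636 mm apart (outside-to-outside). Between them sit 6 shelves, each 21 mm thick and 269 mm deep, spanning the full gap between the sides. The bottom shelf rests on the floor (its underside at z = 0) and the clear gap between one shelf's top and the next shelf's underside is 279 mm.

The bookshelf is on the floor beside the ladder on its +y side.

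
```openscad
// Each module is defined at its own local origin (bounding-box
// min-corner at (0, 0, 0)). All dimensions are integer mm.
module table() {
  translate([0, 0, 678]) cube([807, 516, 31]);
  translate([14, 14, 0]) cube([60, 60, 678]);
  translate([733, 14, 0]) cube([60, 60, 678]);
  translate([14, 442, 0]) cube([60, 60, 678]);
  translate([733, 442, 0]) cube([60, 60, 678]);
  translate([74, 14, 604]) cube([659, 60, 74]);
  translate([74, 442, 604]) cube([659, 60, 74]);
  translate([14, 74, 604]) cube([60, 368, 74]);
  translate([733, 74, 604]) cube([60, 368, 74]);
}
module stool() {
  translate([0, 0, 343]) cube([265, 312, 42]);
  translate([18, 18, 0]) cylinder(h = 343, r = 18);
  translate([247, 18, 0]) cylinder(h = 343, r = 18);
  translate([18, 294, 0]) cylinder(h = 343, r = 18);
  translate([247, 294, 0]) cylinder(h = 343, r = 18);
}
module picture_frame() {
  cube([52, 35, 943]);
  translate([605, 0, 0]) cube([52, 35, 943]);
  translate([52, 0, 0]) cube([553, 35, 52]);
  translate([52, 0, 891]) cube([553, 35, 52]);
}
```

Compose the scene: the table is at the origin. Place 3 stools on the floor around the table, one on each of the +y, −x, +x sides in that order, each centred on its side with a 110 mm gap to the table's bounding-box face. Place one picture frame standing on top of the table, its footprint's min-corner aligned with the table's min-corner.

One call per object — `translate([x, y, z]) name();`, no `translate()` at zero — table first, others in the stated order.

table();
translate([271, 626, 0]) stool();
translate([-375, 102, 0]) stool();
translate([917, 102, 0]) stool();
translate([0, 0, 709]) picture_frame();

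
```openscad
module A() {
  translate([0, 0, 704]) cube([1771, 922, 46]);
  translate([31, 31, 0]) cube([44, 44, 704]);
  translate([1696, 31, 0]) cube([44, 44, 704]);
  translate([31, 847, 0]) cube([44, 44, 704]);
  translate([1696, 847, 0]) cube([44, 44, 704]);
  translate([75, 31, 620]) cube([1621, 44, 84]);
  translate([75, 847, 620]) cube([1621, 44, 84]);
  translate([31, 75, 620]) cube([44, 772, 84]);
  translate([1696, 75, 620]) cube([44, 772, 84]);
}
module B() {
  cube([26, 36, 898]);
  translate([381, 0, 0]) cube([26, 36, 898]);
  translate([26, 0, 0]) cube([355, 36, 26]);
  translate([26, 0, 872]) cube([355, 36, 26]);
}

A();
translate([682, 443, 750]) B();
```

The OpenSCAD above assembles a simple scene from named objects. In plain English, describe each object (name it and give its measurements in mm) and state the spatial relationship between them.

A is a table: top 1771 mm (x) × 922 mm (y), 46 mm thick, upper face at z = 750 mm, on four 44×44 mm square legs, each inset 31 mm from the nearest pair of top edges, running from z = 0 to the bottom of the top. Four apron rails, 44 mm thick and 84 mm tall, run between adjacent legs with their top edges flush with the underside of the top and their outer faces flush with the legs' outer faces.

B is a picture frame with a 355×846 mm rectangular opening (x by z) and a uniform 26 mm border on every side. Frame depth is 36 mm along y. It is built from two vertical stiles running the full outside height and two horizontal rails spanning the gap between the stiles.

The picture frame is on top of the table, centred.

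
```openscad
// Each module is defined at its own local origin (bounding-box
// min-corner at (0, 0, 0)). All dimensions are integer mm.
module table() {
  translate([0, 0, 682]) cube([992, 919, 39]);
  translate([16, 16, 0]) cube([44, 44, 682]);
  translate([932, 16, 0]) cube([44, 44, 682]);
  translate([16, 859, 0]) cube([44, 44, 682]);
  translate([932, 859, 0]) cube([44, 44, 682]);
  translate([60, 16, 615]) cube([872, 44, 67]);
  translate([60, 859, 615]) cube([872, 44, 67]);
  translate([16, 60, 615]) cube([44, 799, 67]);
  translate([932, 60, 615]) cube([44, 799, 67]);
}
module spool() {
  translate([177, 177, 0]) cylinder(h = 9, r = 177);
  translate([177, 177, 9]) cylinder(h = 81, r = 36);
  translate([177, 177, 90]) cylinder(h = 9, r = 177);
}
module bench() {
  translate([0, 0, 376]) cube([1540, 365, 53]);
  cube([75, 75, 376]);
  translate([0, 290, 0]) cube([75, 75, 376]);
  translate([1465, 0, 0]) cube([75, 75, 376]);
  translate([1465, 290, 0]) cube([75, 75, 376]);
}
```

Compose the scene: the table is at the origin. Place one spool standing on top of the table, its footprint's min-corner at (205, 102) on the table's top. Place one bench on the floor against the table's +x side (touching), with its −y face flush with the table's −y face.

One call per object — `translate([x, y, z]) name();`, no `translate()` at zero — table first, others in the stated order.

table();
translate([205, 102, 721]) spool();
translate([992, 0, 0]) bench();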